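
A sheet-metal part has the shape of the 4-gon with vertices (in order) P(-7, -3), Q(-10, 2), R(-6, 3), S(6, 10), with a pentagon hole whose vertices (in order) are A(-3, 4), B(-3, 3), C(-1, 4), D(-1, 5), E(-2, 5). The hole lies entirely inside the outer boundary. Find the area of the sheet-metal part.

41.5

Outer boundary:
P→Q: (-7)(2) − (-10)(-3) = -44
Q→R: (-10)(3) − (-6)(2) = -18
R→S: (-6)(10) − (6)(3) = -78
S→P: (6)(-3) − (-7)(10) = 52
Σ = -88
Area = |Σ|/2 = 44.
Hole:
Apply the shoelace (surveyor's) formula: 2A = Σ (x_i·y_{i+1} − x_{i+1}·y_i), indices taken mod 5.
Cross-terms: 3, -9, -1, 5, 7  ⇒  Σ = 5
Area = |Σ|/2 = 2.5.
Net area = 44 − 2.5 = 41.5.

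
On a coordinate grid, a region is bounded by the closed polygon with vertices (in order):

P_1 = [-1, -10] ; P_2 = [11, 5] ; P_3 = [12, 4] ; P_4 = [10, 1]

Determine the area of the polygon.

19

P_1→P_2: (-1)(5) − (11)(-10) = 105
P_2→P_3: (11)(4) − (12)(5) = -16
P_3→P_4: (12)(1) − (10)(4) = -28
P_4→P_1: (10)(-10) − (-1)(1) = -99
Σ = -38
Area = |Σ|/2 = 19.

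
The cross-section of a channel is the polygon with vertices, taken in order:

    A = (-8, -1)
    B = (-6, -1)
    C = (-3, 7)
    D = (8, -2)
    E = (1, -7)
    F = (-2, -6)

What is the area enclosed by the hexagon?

106.5

Apply Gauss's area formula: 2A = Σ (x_i·y_{i+1} − x_{i+1}·y_i), indices taken mod 6.
Σ = (2) + (-45) + (-50) + (-54) + (-20) + (-46) = -213
Area = |Σ|/2 = 106.5.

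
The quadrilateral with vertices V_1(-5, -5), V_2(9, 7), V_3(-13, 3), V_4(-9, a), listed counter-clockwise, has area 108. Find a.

-2

Write out the shoelace sum; only the two edges meeting at V_4 involve a:
2·Area = [((-13)·a − (-9)·3) + ((-9)·(-5) − (-5)·a)] + 128
       = -8·a + 200 = 216
⇒ a = -2.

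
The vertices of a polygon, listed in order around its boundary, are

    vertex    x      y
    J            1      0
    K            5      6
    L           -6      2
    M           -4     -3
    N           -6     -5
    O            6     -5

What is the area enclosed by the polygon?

Apply the shoelace formula: 2A = Σ (x_i·y_{i+1} − x_{i+1}·y_i), indices taken mod 6.
Cross-terms: 6, 46, 26, 2, 60, 5  ⇒  Σ = 145
Area = |Σ|/2 = 72.5.

72.5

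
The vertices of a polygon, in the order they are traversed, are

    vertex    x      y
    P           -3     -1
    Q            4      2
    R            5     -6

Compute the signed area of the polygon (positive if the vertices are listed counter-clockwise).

Apply Gauss's area formula: 2A = Σ (x_i·y_{i+1} − x_{i+1}·y_i), indices taken mod 3.
P→Q: (-3)(2) − (4)(-1) = -2
Q→R: (4)(-6) − (5)(2) = -34
R→P: (5)(-1) − (-3)(-6) = -23
Σ = -59
Signed area = Σ/2 = -29.5 (negative ⇒ clockwise traversal).

-29.5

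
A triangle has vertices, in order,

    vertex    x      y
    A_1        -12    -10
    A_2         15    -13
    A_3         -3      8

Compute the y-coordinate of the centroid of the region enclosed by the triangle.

-5

Apply the shoelace (surveyor's) formula. First the cross-terms c_i = x_i·y_{i+1} − x_{i+1}·y_i:
  306, 81, 126  ⇒  2A = 513, A = 256.5.
Then Σ (y_i + y_{i+1})·c_i = -7695, so ȳ = -7695 / (6·256.5) = -5.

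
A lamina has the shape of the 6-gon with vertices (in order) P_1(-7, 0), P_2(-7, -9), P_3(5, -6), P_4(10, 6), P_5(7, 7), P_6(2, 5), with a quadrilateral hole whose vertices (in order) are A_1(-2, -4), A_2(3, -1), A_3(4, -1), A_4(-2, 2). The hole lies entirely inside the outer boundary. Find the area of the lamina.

Outer boundary:
Apply Gauss's area formula: 2A = Σ (x_i·y_{i+1} − x_{i+1}·y_i), indices taken mod 6.
Cross-terms: 63, 87, 90, 28, 21, 35  ⇒  Σ = 324
Area = |Σ|/2 = 162.
Hole:
Cross-terms: 14, 1, 6, 12  ⇒  Σ = 33
Area = |Σ|/2 = 16.5.
Net area = 162 − 16.5 = 145.5.

145.5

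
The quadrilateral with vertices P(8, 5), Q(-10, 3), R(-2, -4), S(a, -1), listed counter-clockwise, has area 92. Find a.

The doubled signed area Σ (x_i y_{i+1} − x_{i+1} y_i) is linear in a.
With a=0 it equals 130; the coefficient of a is 9 (from the two edges through S).
So 9·a + 130 = 2·92 = 184 ⇒ a = 6.

6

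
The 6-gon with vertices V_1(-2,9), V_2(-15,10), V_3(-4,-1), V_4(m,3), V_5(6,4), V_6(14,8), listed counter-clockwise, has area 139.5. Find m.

1

Write out the shoelace sum; only the two edges meeting at V_4 involve m:
2·Area = [((-4)·3 − m·(-1)) + (m·4 − 6·3)] + 304
       = 5·m + 274 = 279
⇒ m = 1.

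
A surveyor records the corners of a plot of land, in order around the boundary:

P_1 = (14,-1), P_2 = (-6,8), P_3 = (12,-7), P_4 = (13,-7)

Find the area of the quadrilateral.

Σ = (106) + (-54) + (7) + (85) = 144
Area = |Σ|/2 = 72.

72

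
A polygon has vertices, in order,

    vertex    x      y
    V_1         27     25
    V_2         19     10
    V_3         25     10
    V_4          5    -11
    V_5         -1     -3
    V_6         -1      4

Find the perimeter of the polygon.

104

|V_1V_2| = √((-8)² + (-15)²) = √289 = 17
|V_2V_3| = √((6)² + (0)²) = √36 = 6
|V_3V_4| = √((-20)² + (-21)²) = √841 = 29
|V_4V_5| = √((-6)² + (8)²) = √100 = 10
|V_5V_6| = √((0)² + (7)²) = √49 = 7
|V_6V_1| = √((28)² + (21)²) = √1225 = 35
Perimeter = 17 + 6 + 29 + 10 + 7 + 35 = 104.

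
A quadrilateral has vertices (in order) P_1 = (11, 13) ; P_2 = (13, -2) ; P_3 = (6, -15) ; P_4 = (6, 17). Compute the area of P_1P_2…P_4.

145.5

Apply Gauss's area formula: 2A = Σ (x_i·y_{i+1} − x_{i+1}·y_i), indices taken mod 4.
Σ = (-191) + (-183) + (192) + (-109) = -291
Area = |Σ|/2 = 145.5.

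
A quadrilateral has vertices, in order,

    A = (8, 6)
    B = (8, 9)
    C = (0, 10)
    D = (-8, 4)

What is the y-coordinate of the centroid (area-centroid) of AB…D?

Apply Gauss's area formula. First the cross-terms c_i = x_i·y_{i+1} − x_{i+1}·y_i:
  24, 80, 80, -80  ⇒  2A = 104, A = 52.
Then Σ (y_i + y_{i+1})·c_i = 2200, so ȳ = 2200 / (6·52) = 275/39.

275/39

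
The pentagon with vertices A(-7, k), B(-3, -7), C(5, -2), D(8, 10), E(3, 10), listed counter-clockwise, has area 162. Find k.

8

Write out the shoelace sum; only the two edges meeting at A involve k:
2·Area = [(3·k − (-7)·10) + ((-7)·(-7) − (-3)·k)] + 157
       = 6·k + 276 = 324
⇒ k = 8.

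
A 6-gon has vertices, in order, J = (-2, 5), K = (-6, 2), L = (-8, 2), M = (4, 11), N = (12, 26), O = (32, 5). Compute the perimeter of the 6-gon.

|JK| = √((-4)² + (-3)²) = √25 = 5
|KL| = √((-2)² + (0)²) = √4 = 2
|LM| = √((12)² + (9)²) = √225 = 15
|MN| = √((8)² + (15)²) = √289 = 17
|NO| = √((20)² + (-21)²) = √841 = 29
|OJ| = √((-34)² + (0)²) = √1156 = 34
Perimeter = 5 + 2 + 15 + 17 + 29 + 34 = 102.

102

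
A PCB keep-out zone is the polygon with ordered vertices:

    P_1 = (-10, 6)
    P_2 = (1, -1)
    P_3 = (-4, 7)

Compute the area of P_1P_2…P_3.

26.5

Apply the shoelace formula: 2A = Σ (x_i·y_{i+1} − x_{i+1}·y_i), indices taken mod 3.
P_1→P_2: (-10)(-1) − (1)(6) = 4
P_2→P_3: (1)(7) − (-4)(-1) = 3
P_3→P_1: (-4)(6) − (-10)(7) = 46
Σ = 53
Area = |Σ|/2 = 26.5.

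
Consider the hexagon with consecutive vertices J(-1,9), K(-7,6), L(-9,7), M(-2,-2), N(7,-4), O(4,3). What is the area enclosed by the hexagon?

96

Cross-terms: 57, 5, 32, 22, 37, 39  ⇒  Σ = 192
Area = |Σ|/2 = 96.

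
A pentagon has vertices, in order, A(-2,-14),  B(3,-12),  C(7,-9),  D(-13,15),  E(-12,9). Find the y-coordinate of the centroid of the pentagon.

-2.225

Apply the shoelace (surveyor's) formula. First the cross-terms c_i = x_i·y_{i+1} − x_{i+1}·y_i:
  66, 57, -12, 63, 186  ⇒  2A = 360, A = 180.
Then Σ (y_i + y_{i+1})·c_i = -2403, so ȳ = -2403 / (6·180) = -2.225.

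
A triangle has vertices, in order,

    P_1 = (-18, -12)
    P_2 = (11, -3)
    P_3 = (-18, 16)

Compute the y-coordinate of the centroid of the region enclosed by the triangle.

Apply the shoelace (surveyor's) formula. First the cross-terms c_i = x_i·y_{i+1} − x_{i+1}·y_i:
  186, 122, 504  ⇒  2A = 812, A = 406.
Then Σ (y_i + y_{i+1})·c_i = 812, so ȳ = 812 / (6·406) = 1/3.

1/3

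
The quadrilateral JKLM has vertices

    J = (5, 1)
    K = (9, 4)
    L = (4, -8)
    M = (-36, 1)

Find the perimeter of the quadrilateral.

|JK| = √((4)² + (3)²) = √25 = 5
|KL| = √((-5)² + (-12)²) = √169 = 13
|LM| = √((-40)² + (9)²) = √1681 = 41
|MJ| = √((41)² + (0)²) = √1681 = 41
Perimeter = 5 + 13 + 41 + 41 = 100.

100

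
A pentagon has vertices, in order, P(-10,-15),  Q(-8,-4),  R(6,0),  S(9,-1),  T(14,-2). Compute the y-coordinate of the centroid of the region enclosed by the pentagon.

Apply the shoelace (surveyor's) formula. First the cross-terms c_i = x_i·y_{i+1} − x_{i+1}·y_i:
  -80, 24, -6, -4, -230  ⇒  2A = -296, A = -148.
Then Σ (y_i + y_{i+1})·c_i = 5352, so ȳ = 5352 / (6·(-148)) = -223/37.

-223/37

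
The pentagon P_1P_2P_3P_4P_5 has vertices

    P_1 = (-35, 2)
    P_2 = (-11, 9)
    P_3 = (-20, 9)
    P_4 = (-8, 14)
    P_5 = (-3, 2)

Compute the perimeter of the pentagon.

92

|P_1P_2| = √((24)² + (7)²) = √625 = 25
|P_2P_3| = √((-9)² + (0)²) = √81 = 9
|P_3P_4| = √((12)² + (5)²) = √169 = 13
|P_4P_5| = √((5)² + (-12)²) = √169 = 13
|P_5P_1| = √((-32)² + (0)²) = √1024 = 32
Perimeter = 25 + 9 + 13 + 13 + 32 = 92.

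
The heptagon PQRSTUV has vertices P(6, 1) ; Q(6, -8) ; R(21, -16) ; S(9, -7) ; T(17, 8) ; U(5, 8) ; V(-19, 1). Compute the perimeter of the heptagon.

|PQ| = √((0)² + (-9)²) = √81 = 9
|QR| = √((15)² + (-8)²) = √289 = 17
|RS| = √((-12)² + (9)²) = √225 = 15
|ST| = √((8)² + (15)²) = √289 = 17
|TU| = √((-12)² + (0)²) = √144 = 12
|UV| = √((-24)² + (-7)²) = √625 = 25
|VP| = √((25)² + (0)²) = √625 = 25
Perimeter = 9 + 17 + 15 + 17 + 12 + 25 + 25 = 120.

120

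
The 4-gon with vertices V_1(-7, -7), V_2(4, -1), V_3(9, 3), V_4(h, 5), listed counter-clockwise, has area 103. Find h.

Write out the shoelace sum; only the two edges meeting at V_4 involve h:
2·Area = [(9·5 − h·3) + (h·(-7) − (-7)·5)] + 56
       = -10·h + 136 = 206
⇒ h = -7.

-7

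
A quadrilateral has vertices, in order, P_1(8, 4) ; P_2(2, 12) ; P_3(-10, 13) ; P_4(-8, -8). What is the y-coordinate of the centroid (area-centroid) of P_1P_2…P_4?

13/3

Apply the shoelace formula. First the cross-terms c_i = x_i·y_{i+1} − x_{i+1}·y_i:
  88, 146, 184, 32  ⇒  2A = 450, A = 225.
Then Σ (y_i + y_{i+1})·c_i = 5850, so ȳ = 5850 / (6·225) = 13/3.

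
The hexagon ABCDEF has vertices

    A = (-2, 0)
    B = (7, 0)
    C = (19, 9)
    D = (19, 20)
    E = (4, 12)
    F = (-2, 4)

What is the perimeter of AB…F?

|AB| = √((9)² + (0)²) = √81 = 9
|BC| = √((12)² + (9)²) = √225 = 15
|CD| = √((0)² + (11)²) = √121 = 11
|DE| = √((-15)² + (-8)²) = √289 = 17
|EF| = √((-6)² + (-8)²) = √100 = 10
|FA| = √((0)² + (-4)²) = √16 = 4
Perimeter = 9 + 15 + 11 + 17 + 10 + 4 = 66.

66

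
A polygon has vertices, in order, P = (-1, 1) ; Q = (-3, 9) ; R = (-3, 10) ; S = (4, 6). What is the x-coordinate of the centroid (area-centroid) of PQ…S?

-14/171

Apply the shoelace (surveyor's) formula. First the cross-terms c_i = x_i·y_{i+1} − x_{i+1}·y_i:
  -6, -3, -58, 10  ⇒  2A = -57, A = -28.5.
Then Σ (x_i + x_{i+1})·c_i = 14, so x̄ = 14 / (6·(-28.5)) = -14/171.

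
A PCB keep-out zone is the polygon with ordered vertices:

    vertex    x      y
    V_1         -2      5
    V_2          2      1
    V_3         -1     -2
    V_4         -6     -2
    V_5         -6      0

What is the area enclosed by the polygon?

Apply the shoelace formula: 2A = Σ (x_i·y_{i+1} − x_{i+1}·y_i), indices taken mod 5.
Σ = (-12) + (-3) + (-10) + (-12) + (-30) = -67
Area = |Σ|/2 = 33.5.

33.5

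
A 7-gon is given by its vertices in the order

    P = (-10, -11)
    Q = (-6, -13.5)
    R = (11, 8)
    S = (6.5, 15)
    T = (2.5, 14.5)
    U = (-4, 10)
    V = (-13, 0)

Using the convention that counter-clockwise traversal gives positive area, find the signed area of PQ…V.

Σ = (69) + (100.5) + (113) + (56.75) + (83) + (130) + (143) = 695.25
Signed area = Σ/2 = 347.625 (positive ⇒ counter-clockwise traversal).

347.625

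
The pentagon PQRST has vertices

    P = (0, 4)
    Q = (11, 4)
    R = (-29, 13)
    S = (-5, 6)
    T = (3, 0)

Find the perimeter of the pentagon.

92

|PQ| = √((11)² + (0)²) = √121 = 11
|QR| = √((-40)² + (9)²) = √1681 = 41
|RS| = √((24)² + (-7)²) = √625 = 25
|ST| = √((8)² + (-6)²) = √100 = 10
|TP| = √((-3)² + (4)²) = √25 = 5
Perimeter = 11 + 41 + 25 + 10 + 5 = 92.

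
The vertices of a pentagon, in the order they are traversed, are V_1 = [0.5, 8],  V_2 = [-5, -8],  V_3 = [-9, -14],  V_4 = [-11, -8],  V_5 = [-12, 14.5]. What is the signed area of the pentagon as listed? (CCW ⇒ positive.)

Σ = (36) + (-2) + (-82) + (-255.5) + (-103.25) = -406.75
Signed area = Σ/2 = -203.375 (negative ⇒ clockwise traversal).

-203.375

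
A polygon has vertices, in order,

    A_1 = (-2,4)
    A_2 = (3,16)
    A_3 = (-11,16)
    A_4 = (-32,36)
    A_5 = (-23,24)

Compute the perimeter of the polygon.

|A_1A_2| = √((5)² + (12)²) = √169 = 13
|A_2A_3| = √((-14)² + (0)²) = √196 = 14
|A_3A_4| = √((-21)² + (20)²) = √841 = 29
|A_4A_5| = √((9)² + (-12)²) = √225 = 15
|A_5A_1| = √((21)² + (-20)²) = √841 = 29
Perimeter = 13 + 14 + 29 + 15 + 29 = 100.

100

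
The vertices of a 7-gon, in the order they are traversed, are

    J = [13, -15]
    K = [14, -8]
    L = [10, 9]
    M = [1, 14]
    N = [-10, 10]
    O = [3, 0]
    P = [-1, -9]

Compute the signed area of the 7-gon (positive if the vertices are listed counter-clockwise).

334

J→K: (13)(-8) − (14)(-15) = 106
K→L: (14)(9) − (10)(-8) = 206
L→M: (10)(14) − (1)(9) = 131
M→N: (1)(10) − (-10)(14) = 150
N→O: (-10)(0) − (3)(10) = -30
O→P: (3)(-9) − (-1)(0) = -27
P→J: (-1)(-15) − (13)(-9) = 132
Σ = 668
Signed area = Σ/2 = 334 (positive ⇒ counter-clockwise traversal).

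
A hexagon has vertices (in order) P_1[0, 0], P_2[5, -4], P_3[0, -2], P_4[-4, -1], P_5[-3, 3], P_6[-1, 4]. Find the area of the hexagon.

Σ = (0) + (-10) + (-8) + (-15) + (-9) + (0) = -42
Area = |Σ|/2 = 21.

21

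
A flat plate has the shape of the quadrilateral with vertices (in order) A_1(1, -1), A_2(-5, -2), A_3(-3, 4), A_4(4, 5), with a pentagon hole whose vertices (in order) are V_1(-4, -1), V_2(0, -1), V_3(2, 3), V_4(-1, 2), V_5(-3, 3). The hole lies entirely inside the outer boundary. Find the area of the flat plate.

Outer boundary:
Apply the surveyor's formula: 2A = Σ (x_i·y_{i+1} − x_{i+1}·y_i), indices taken mod 4.
Cross-terms: -7, -26, -31, -9  ⇒  Σ = -73
Area = |Σ|/2 = 36.5.
Hole:
Apply the surveyor's formula: 2A = Σ (x_i·y_{i+1} − x_{i+1}·y_i), indices taken mod 5.
Cross-terms: 4, 2, 7, 3, 15  ⇒  Σ = 31
Area = |Σ|/2 = 15.5.
Net area = 36.5 − 15.5 = 21.

21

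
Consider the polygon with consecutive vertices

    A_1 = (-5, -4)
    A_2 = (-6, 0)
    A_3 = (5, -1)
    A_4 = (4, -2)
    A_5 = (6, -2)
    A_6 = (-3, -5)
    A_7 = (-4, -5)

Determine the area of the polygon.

35

Cross-terms: -24, 6, -6, 4, -36, -5, -9  ⇒  Σ = -70
Area = |Σ|/2 = 35.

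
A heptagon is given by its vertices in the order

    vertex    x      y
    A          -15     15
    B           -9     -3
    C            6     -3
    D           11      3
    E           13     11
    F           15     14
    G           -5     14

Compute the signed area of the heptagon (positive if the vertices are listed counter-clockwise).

Apply the shoelace formula: 2A = Σ (x_i·y_{i+1} − x_{i+1}·y_i), indices taken mod 7.
Σ = (180) + (45) + (51) + (82) + (17) + (280) + (135) = 790
Signed area = Σ/2 = 395 (positive ⇒ counter-clockwise traversal).

395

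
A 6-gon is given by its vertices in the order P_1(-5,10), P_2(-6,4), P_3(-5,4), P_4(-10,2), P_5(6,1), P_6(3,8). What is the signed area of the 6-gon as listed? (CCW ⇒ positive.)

Apply the surveyor's formula: 2A = Σ (x_i·y_{i+1} − x_{i+1}·y_i), indices taken mod 6.
P_1→P_2: (-5)(4) − (-6)(10) = 40
P_2→P_3: (-6)(4) − (-5)(4) = -4
P_3→P_4: (-5)(2) − (-10)(4) = 30
P_4→P_5: (-10)(1) − (6)(2) = -22
P_5→P_6: (6)(8) − (3)(1) = 45
P_6→P_1: (3)(10) − (-5)(8) = 70
Σ = 159
Signed area = Σ/2 = 79.5 (positive ⇒ counter-clockwise traversal).

79.5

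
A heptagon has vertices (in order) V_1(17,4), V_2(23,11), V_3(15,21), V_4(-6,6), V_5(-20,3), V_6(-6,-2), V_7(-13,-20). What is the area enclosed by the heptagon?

Cross-terms: 95, 318, 216, 102, 58, 94, 288  ⇒  Σ = 1171
Area = |Σ|/2 = 585.5.

585.5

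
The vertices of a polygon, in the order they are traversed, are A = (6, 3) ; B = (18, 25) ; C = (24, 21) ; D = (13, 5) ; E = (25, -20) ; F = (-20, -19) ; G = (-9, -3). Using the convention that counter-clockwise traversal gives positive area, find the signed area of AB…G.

Σ = (96) + (-222) + (-153) + (-385) + (-875) + (-111) + (-9) = -1659
Signed area = Σ/2 = -829.5 (negative ⇒ clockwise traversal).

-829.5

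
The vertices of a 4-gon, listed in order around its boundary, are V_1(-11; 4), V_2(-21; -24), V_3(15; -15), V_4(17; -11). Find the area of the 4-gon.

530

Σ = (348) + (675) + (90) + (-53) = 1060
Area = |Σ|/2 = 530.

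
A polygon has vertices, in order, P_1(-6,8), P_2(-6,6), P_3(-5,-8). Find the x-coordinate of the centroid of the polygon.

-17/3

Apply the shoelace (surveyor's) formula. First the cross-terms c_i = x_i·y_{i+1} − x_{i+1}·y_i:
  12, 78, -88  ⇒  2A = 2, A = 1.
Then Σ (x_i + x_{i+1})·c_i = -34, so x̄ = -34 / (6·1) = -17/3.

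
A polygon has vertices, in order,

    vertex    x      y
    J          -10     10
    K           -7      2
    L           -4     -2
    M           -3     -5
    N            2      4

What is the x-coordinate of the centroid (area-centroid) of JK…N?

Apply the shoelace formula. First the cross-terms c_i = x_i·y_{i+1} − x_{i+1}·y_i:
  50, 22, 14, -2, 60  ⇒  2A = 144, A = 72.
Then Σ (x_i + x_{i+1})·c_i = -1668, so x̄ = -1668 / (6·72) = -139/36.

-139/36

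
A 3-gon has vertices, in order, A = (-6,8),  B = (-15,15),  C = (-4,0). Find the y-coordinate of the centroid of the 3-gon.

23/3

Apply Gauss's area formula. First the cross-terms c_i = x_i·y_{i+1} − x_{i+1}·y_i:
  30, 60, -32  ⇒  2A = 58, A = 29.
Then Σ (y_i + y_{i+1})·c_i = 1334, so ȳ = 1334 / (6·29) = 23/3.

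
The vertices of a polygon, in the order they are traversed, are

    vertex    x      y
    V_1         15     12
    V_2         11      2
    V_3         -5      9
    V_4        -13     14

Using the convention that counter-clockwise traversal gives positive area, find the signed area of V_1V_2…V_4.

Apply the shoelace formula: 2A = Σ (x_i·y_{i+1} − x_{i+1}·y_i), indices taken mod 4.
V_1→V_2: (15)(2) − (11)(12) = -102
V_2→V_3: (11)(9) − (-5)(2) = 109
V_3→V_4: (-5)(14) − (-13)(9) = 47
V_4→V_1: (-13)(12) − (15)(14) = -366
Σ = -312
Signed area = Σ/2 = -156 (negative ⇒ clockwise traversal).

-156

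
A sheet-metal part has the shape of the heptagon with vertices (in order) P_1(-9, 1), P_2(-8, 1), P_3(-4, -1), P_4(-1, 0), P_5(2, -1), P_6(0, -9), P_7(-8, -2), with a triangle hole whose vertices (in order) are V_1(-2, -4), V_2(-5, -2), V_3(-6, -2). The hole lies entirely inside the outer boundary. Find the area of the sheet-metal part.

Outer boundary:
Apply the shoelace (surveyor's) formula: 2A = Σ (x_i·y_{i+1} − x_{i+1}·y_i), indices taken mod 7.
Σ = (-1) + (12) + (-1) + (1) + (-18) + (-72) + (-26) = -105
Area = |Σ|/2 = 52.5.
Hole:
Apply the shoelace formula: 2A = Σ (x_i·y_{i+1} − x_{i+1}·y_i), indices taken mod 3.
Σ = (-16) + (-2) + (20) = 2
Area = |Σ|/2 = 1.
Net area = 52.5 − 1 = 51.5.

51.5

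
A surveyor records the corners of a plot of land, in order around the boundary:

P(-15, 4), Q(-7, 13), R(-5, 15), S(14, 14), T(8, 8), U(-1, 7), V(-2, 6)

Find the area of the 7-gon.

166.5

Σ = (-167) + (-40) + (-280) + (0) + (64) + (8) + (82) = -333
Area = |Σ|/2 = 166.5.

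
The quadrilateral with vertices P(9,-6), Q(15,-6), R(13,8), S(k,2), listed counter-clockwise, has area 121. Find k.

0

The doubled signed area Σ (x_i y_{i+1} − x_{i+1} y_i) is linear in k.
With k=0 it equals 242; the coefficient of k is -14 (from the two edges through S).
So -14·k + 242 = 2·121 = 242 ⇒ k = 0.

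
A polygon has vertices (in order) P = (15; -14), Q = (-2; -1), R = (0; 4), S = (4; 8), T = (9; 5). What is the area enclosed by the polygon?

Apply the shoelace formula: 2A = Σ (x_i·y_{i+1} − x_{i+1}·y_i), indices taken mod 5.
P→Q: (15)(-1) − (-2)(-14) = -43
Q→R: (-2)(4) − (0)(-1) = -8
R→S: (0)(8) − (4)(4) = -16
S→T: (4)(5) − (9)(8) = -52
T→P: (9)(-14) − (15)(5) = -201
Σ = -320
Area = |Σ|/2 = 160.

160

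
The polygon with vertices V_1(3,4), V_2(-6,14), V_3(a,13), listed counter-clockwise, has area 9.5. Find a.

Write out the shoelace sum; only the two edges meeting at V_3 involve a:
2·Area = [((-6)·13 − a·14) + (a·4 − 3·13)] + 66
       = -10·a + -51 = 19
⇒ a = -7.

-7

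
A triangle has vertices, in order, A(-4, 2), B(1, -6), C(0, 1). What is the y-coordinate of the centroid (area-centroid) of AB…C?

Apply Gauss's area formula. First the cross-terms c_i = x_i·y_{i+1} − x_{i+1}·y_i:
  22, 1, 4  ⇒  2A = 27, A = 13.5.
Then Σ (y_i + y_{i+1})·c_i = -81, so ȳ = -81 / (6·13.5) = -1.

-1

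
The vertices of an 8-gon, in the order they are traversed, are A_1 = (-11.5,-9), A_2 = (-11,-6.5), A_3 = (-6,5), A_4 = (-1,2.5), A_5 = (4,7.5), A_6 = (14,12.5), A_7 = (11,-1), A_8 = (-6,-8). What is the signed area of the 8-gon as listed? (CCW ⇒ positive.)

-242.125

Apply the shoelace formula: 2A = Σ (x_i·y_{i+1} − x_{i+1}·y_i), indices taken mod 8.
Σ = (-24.25) + (-94) + (-10) + (-17.5) + (-55) + (-151.5) + (-94) + (-38) = -484.25
Signed area = Σ/2 = -242.125 (negative ⇒ clockwise traversal).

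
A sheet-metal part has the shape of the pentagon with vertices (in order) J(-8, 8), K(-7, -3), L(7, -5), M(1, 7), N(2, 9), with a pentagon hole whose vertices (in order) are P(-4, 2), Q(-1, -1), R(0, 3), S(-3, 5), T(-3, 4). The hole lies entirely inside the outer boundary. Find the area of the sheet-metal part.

Outer boundary:
Σ = (80) + (56) + (54) + (-5) + (88) = 273
Area = |Σ|/2 = 136.5.
Hole:
Apply the surveyor's formula: 2A = Σ (x_i·y_{i+1} − x_{i+1}·y_i), indices taken mod 5.
P→Q: (-4)(-1) − (-1)(2) = 6
Q→R: (-1)(3) − (0)(-1) = -3
R→S: (0)(5) − (-3)(3) = 9
S→T: (-3)(4) − (-3)(5) = 3
T→P: (-3)(2) − (-4)(4) = 10
Σ = 25
Area = |Σ|/2 = 12.5.
Net area = 136.5 − 12.5 = 124.

124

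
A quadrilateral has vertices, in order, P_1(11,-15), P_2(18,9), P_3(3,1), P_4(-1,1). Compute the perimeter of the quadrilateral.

66

|P_1P_2| = √((7)² + (24)²) = √625 = 25
|P_2P_3| = √((-15)² + (-8)²) = √289 = 17
|P_3P_4| = √((-4)² + (0)²) = √16 = 4
|P_4P_1| = √((12)² + (-16)²) = √400 = 20
Perimeter = 25 + 17 + 4 + 20 = 66.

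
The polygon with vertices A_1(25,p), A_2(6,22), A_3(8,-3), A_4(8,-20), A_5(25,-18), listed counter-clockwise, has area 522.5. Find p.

1

Write out the shoelace sum; only the two edges meeting at A_1 involve p:
2·Area = [(25·p − 25·(-18)) + (25·22 − 6·p)] + 26
       = 19·p + 1026 = 1045
⇒ p = 1.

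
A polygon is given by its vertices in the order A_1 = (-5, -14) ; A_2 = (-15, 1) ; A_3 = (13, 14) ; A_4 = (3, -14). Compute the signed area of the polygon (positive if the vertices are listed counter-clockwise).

-387

A_1→A_2: (-5)(1) − (-15)(-14) = -215
A_2→A_3: (-15)(14) − (13)(1) = -223
A_3→A_4: (13)(-14) − (3)(14) = -224
A_4→A_1: (3)(-14) − (-5)(-14) = -112
Σ = -774
Signed area = Σ/2 = -387 (negative ⇒ clockwise traversal).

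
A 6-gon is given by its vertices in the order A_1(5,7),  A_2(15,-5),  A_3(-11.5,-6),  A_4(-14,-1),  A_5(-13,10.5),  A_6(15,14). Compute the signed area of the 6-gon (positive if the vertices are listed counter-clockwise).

Σ = (-130) + (-147.5) + (-72.5) + (-160) + (-339.5) + (35) = -814.5
Signed area = Σ/2 = -407.25 (negative ⇒ clockwise traversal).

-407.25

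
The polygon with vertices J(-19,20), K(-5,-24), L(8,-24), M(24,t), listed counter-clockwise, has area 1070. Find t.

The doubled signed area Σ (x_i y_{i+1} − x_{i+1} y_i) is linear in t.
With t=0 it equals 1924; the coefficient of t is 27 (from the two edges through M).
So 27·t + 1924 = 2·1070 = 2140 ⇒ t = 8.

8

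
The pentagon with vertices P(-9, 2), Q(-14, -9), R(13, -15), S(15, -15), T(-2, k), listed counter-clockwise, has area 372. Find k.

Write out the shoelace sum; only the two edges meeting at T involve k:
2·Area = [(15·k − (-2)·(-15)) + ((-2)·2 − (-9)·k)] + 466
       = 24·k + 432 = 744
⇒ k = 13.

13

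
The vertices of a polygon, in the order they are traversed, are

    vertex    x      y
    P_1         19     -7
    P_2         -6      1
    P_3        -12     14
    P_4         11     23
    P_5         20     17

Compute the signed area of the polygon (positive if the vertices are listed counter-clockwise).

-630.5

P_1→P_2: (19)(1) − (-6)(-7) = -23
P_2→P_3: (-6)(14) − (-12)(1) = -72
P_3→P_4: (-12)(23) − (11)(14) = -430
P_4→P_5: (11)(17) − (20)(23) = -273
P_5→P_1: (20)(-7) − (19)(17) = -463
Σ = -1261
Signed area = Σ/2 = -630.5 (negative ⇒ clockwise traversal).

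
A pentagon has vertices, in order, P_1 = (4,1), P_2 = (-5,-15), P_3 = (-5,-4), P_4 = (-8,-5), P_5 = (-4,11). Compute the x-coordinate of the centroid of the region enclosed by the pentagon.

Apply the shoelace (surveyor's) formula. First the cross-terms c_i = x_i·y_{i+1} − x_{i+1}·y_i:
  -55, -55, -7, -108, -48  ⇒  2A = -273, A = -136.5.
Then Σ (x_i + x_{i+1})·c_i = 1992, so x̄ = 1992 / (6·(-136.5)) = -664/273.

-664/273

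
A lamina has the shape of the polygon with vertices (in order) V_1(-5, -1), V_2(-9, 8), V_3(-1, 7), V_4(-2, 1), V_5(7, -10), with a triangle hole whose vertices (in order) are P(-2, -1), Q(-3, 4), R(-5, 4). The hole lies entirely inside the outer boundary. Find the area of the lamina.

62.5

Outer boundary:
Apply Gauss's area formula: 2A = Σ (x_i·y_{i+1} − x_{i+1}·y_i), indices taken mod 5.
Σ = (-49) + (-55) + (13) + (13) + (-57) = -135
Area = |Σ|/2 = 67.5.
Hole:
Cross-terms: -11, 8, 13  ⇒  Σ = 10
Area = |Σ|/2 = 5.
Net area = 67.5 − 5 = 62.5.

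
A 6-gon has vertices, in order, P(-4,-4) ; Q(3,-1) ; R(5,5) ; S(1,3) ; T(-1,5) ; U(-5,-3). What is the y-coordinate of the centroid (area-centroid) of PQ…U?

8/15

Apply the shoelace formula. First the cross-terms c_i = x_i·y_{i+1} − x_{i+1}·y_i:
  16, 20, 10, 8, 28, 8  ⇒  2A = 90, A = 45.
Then Σ (y_i + y_{i+1})·c_i = 144, so ȳ = 144 / (6·45) = 8/15.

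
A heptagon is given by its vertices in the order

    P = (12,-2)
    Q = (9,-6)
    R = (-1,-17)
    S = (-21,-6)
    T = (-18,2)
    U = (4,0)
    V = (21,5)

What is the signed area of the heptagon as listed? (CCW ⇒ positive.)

-402

Σ = (-54) + (-159) + (-351) + (-150) + (-8) + (20) + (-102) = -804
Signed area = Σ/2 = -402 (negative ⇒ clockwise traversal).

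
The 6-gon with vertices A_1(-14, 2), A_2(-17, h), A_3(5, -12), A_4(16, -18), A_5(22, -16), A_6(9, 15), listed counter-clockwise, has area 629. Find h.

Write out the shoelace sum; only the two edges meeting at A_2 involve h:
2·Area = [((-14)·h − (-17)·2) + ((-17)·(-12) − 5·h)] + 944
       = -19·h + 1182 = 1258
⇒ h = -4.

-4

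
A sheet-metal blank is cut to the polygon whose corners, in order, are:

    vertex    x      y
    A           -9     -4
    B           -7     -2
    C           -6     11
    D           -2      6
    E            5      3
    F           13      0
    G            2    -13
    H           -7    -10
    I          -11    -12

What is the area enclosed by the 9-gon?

Apply the shoelace (surveyor's) formula: 2A = Σ (x_i·y_{i+1} − x_{i+1}·y_i), indices taken mod 9.
Σ = (-10) + (-89) + (-14) + (-36) + (-39) + (-169) + (-111) + (-26) + (-64) = -558
Area = |Σ|/2 = 279.

279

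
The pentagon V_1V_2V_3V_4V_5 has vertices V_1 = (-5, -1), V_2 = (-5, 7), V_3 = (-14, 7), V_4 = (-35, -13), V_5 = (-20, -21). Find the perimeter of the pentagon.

88

|V_1V_2| = √((0)² + (8)²) = √64 = 8
|V_2V_3| = √((-9)² + (0)²) = √81 = 9
|V_3V_4| = √((-21)² + (-20)²) = √841 = 29
|V_4V_5| = √((15)² + (-8)²) = √289 = 17
|V_5V_1| = √((15)² + (20)²) = √625 = 25
Perimeter = 8 + 9 + 29 + 17 + 25 = 88.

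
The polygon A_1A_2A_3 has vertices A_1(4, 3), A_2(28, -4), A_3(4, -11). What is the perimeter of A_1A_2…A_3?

64

|A_1A_2| = √((24)² + (-7)²) = √625 = 25
|A_2A_3| = √((-24)² + (-7)²) = √625 = 25
|A_3A_1| = √((0)² + (14)²) = √196 = 14
Perimeter = 25 + 25 + 14 = 64.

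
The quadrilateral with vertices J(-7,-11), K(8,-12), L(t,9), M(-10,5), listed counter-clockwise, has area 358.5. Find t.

Write out the shoelace sum; only the two edges meeting at L involve t:
2·Area = [(8·9 − t·(-12)) + (t·5 − (-10)·9)] + 317
       = 17·t + 479 = 717
⇒ t = 14.

14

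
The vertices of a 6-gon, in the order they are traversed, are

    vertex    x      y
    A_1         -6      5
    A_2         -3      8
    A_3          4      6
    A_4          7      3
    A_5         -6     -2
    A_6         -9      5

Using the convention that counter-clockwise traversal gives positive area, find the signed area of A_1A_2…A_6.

A_1→A_2: (-6)(8) − (-3)(5) = -33
A_2→A_3: (-3)(6) − (4)(8) = -50
A_3→A_4: (4)(3) − (7)(6) = -30
A_4→A_5: (7)(-2) − (-6)(3) = 4
A_5→A_6: (-6)(5) − (-9)(-2) = -48
A_6→A_1: (-9)(5) − (-6)(5) = -15
Σ = -172
Signed area = Σ/2 = -86 (negative ⇒ clockwise traversal).

-86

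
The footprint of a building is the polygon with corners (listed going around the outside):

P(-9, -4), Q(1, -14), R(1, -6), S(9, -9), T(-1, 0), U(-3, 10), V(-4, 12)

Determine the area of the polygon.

146

Σ = (130) + (8) + (45) + (-9) + (-10) + (4) + (124) = 292
Area = |Σ|/2 = 146.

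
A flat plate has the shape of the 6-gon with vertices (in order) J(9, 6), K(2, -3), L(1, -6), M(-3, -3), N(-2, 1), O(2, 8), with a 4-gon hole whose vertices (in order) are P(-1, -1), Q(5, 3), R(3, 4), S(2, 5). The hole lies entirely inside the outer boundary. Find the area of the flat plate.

Outer boundary:
Apply Gauss's area formula: 2A = Σ (x_i·y_{i+1} − x_{i+1}·y_i), indices taken mod 6.
J→K: (9)(-3) − (2)(6) = -39
K→L: (2)(-6) − (1)(-3) = -9
L→M: (1)(-3) − (-3)(-6) = -21
M→N: (-3)(1) − (-2)(-3) = -9
N→O: (-2)(8) − (2)(1) = -18
O→J: (2)(6) − (9)(8) = -60
Σ = -156
Area = |Σ|/2 = 78.
Hole:
Cross-terms: 2, 11, 7, 3  ⇒  Σ = 23
Area = |Σ|/2 = 11.5.
Net area = 78 − 11.5 = 66.5.

66.5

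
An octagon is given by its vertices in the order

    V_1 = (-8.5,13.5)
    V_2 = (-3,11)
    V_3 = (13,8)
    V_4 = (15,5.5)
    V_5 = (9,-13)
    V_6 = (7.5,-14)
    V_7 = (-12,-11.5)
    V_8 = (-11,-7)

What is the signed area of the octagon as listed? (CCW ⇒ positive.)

Apply Gauss's area formula: 2A = Σ (x_i·y_{i+1} − x_{i+1}·y_i), indices taken mod 8.
Σ = (-53) + (-167) + (-48.5) + (-244.5) + (-28.5) + (-254.25) + (-42.5) + (-208) = -1046.25
Signed area = Σ/2 = -523.125 (negative ⇒ clockwise traversal).

-523.125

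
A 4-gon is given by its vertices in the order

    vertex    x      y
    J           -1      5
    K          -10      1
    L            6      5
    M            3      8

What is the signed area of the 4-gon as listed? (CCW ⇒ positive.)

Cross-terms: 49, -56, 33, 23  ⇒  Σ = 49
Signed area = Σ/2 = 24.5 (positive ⇒ counter-clockwise traversal).

24.5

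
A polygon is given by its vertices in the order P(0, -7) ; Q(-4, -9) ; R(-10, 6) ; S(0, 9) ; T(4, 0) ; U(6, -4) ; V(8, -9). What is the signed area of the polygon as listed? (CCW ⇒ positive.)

-181

Apply the shoelace formula: 2A = Σ (x_i·y_{i+1} − x_{i+1}·y_i), indices taken mod 7.
Cross-terms: -28, -114, -90, -36, -16, -22, -56  ⇒  Σ = -362
Signed area = Σ/2 = -181 (negative ⇒ clockwise traversal).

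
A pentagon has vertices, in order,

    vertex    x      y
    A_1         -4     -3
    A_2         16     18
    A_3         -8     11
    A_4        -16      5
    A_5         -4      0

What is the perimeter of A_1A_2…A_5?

|A_1A_2| = √((20)² + (21)²) = √841 = 29
|A_2A_3| = √((-24)² + (-7)²) = √625 = 25
|A_3A_4| = √((-8)² + (-6)²) = √100 = 10
|A_4A_5| = √((12)² + (-5)²) = √169 = 13
|A_5A_1| = √((0)² + (-3)²) = √9 = 3
Perimeter = 29 + 25 + 10 + 13 + 3 = 80.

80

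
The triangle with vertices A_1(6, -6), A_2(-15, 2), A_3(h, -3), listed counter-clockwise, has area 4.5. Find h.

The doubled signed area Σ (x_i y_{i+1} − x_{i+1} y_i) is linear in h.
With h=0 it equals -15; the coefficient of h is -8 (from the two edges through A_3).
So -8·h + -15 = 2·4.5 = 9 ⇒ h = -3.

-3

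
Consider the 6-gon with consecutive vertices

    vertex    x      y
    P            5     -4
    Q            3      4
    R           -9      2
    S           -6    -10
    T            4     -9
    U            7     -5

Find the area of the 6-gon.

Apply the shoelace (surveyor's) formula: 2A = Σ (x_i·y_{i+1} − x_{i+1}·y_i), indices taken mod 6.
P→Q: (5)(4) − (3)(-4) = 32
Q→R: (3)(2) − (-9)(4) = 42
R→S: (-9)(-10) − (-6)(2) = 102
S→T: (-6)(-9) − (4)(-10) = 94
T→U: (4)(-5) − (7)(-9) = 43
U→P: (7)(-4) − (5)(-5) = -3
Σ = 310
Area = |Σ|/2 = 155.

155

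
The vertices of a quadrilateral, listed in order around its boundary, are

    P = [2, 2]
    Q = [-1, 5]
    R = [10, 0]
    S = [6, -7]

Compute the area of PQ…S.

Apply the shoelace (surveyor's) formula: 2A = Σ (x_i·y_{i+1} − x_{i+1}·y_i), indices taken mod 4.
Σ = (12) + (-50) + (-70) + (26) = -82
Area = |Σ|/2 = 41.

41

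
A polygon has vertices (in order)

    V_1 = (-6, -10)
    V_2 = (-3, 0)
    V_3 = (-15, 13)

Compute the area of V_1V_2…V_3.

Σ = (-30) + (-39) + (228) = 159
Area = |Σ|/2 = 79.5.

79.5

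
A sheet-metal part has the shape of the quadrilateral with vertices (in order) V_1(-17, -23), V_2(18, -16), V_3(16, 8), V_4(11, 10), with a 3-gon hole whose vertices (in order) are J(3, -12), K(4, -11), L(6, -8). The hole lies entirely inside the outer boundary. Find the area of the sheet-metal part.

537

Outer boundary:
Cross-terms: 686, 400, 72, -83  ⇒  Σ = 1075
Area = |Σ|/2 = 537.5.
Hole:
Cross-terms: 15, 34, -48  ⇒  Σ = 1
Area = |Σ|/2 = 0.5.
Net area = 537.5 − 0.5 = 537.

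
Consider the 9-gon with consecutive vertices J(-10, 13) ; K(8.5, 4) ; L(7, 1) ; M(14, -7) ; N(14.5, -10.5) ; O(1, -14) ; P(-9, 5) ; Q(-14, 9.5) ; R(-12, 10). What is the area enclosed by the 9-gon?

344.75

J→K: (-10)(4) − (8.5)(13) = -150.5
K→L: (8.5)(1) − (7)(4) = -19.5
L→M: (7)(-7) − (14)(1) = -63
M→N: (14)(-10.5) − (14.5)(-7) = -45.5
N→O: (14.5)(-14) − (1)(-10.5) = -192.5
O→P: (1)(5) − (-9)(-14) = -121
P→Q: (-9)(9.5) − (-14)(5) = -15.5
Q→R: (-14)(10) − (-12)(9.5) = -26
R→J: (-12)(13) − (-10)(10) = -56
Σ = -689.5
Area = |Σ|/2 = 344.75.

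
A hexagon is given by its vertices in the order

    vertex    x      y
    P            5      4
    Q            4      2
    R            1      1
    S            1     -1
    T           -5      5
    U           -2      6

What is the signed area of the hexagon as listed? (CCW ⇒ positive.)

-32

P→Q: (5)(2) − (4)(4) = -6
Q→R: (4)(1) − (1)(2) = 2
R→S: (1)(-1) − (1)(1) = -2
S→T: (1)(5) − (-5)(-1) = 0
T→U: (-5)(6) − (-2)(5) = -20
U→P: (-2)(4) − (5)(6) = -38
Σ = -64
Signed area = Σ/2 = -32 (negative ⇒ clockwise traversal).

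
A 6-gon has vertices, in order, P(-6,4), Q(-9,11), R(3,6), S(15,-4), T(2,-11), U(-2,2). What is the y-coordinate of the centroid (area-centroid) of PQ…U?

-68/195

Apply Gauss's area formula. First the cross-terms c_i = x_i·y_{i+1} − x_{i+1}·y_i:
  -30, -87, -102, -157, -18, 4  ⇒  2A = -390, A = -195.
Then Σ (y_i + y_{i+1})·c_i = 408, so ȳ = 408 / (6·(-195)) = -68/195.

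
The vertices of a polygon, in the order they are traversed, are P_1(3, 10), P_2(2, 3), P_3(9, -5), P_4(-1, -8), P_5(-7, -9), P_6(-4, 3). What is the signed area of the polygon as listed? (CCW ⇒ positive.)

-139

Apply Gauss's area formula: 2A = Σ (x_i·y_{i+1} − x_{i+1}·y_i), indices taken mod 6.
Σ = (-11) + (-37) + (-77) + (-47) + (-57) + (-49) = -278
Signed area = Σ/2 = -139 (negative ⇒ clockwise traversal).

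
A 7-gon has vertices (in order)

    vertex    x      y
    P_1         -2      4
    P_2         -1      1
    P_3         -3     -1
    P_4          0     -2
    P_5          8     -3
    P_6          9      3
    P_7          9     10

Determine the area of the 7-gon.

99

Apply the shoelace (surveyor's) formula: 2A = Σ (x_i·y_{i+1} − x_{i+1}·y_i), indices taken mod 7.
Cross-terms: 2, 4, 6, 16, 51, 63, 56  ⇒  Σ = 198
Area = |Σ|/2 = 99.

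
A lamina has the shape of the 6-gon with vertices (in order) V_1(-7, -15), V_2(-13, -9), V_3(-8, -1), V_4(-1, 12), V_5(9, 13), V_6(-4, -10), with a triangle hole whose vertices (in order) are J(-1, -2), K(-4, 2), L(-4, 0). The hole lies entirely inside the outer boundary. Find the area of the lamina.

Outer boundary:
Apply Gauss's area formula: 2A = Σ (x_i·y_{i+1} − x_{i+1}·y_i), indices taken mod 6.
Σ = (-132) + (-59) + (-97) + (-121) + (-38) + (-10) = -457
Area = |Σ|/2 = 228.5.
Hole:
Cross-terms: -10, 8, 8  ⇒  Σ = 6
Area = |Σ|/2 = 3.
Net area = 228.5 − 3 = 225.5.

225.5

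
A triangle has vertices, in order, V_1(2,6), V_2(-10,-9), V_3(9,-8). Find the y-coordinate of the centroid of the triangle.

Apply the shoelace formula. First the cross-terms c_i = x_i·y_{i+1} − x_{i+1}·y_i:
  42, 161, 70  ⇒  2A = 273, A = 136.5.
Then Σ (y_i + y_{i+1})·c_i = -3003, so ȳ = -3003 / (6·136.5) = -11/3.

-11/3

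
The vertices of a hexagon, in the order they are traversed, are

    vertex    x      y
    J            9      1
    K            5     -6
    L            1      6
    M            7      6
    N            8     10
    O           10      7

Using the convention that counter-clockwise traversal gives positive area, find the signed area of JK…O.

-67

Apply the shoelace (surveyor's) formula: 2A = Σ (x_i·y_{i+1} − x_{i+1}·y_i), indices taken mod 6.
Cross-terms: -59, 36, -36, 22, -44, -53  ⇒  Σ = -134
Signed area = Σ/2 = -67 (negative ⇒ clockwise traversal).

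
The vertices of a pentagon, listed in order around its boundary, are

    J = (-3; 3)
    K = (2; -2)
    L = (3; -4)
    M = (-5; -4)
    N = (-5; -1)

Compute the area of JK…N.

33.5

Apply Gauss's area formula: 2A = Σ (x_i·y_{i+1} − x_{i+1}·y_i), indices taken mod 5.
Σ = (0) + (-2) + (-32) + (-15) + (-18) = -67
Area = |Σ|/2 = 33.5.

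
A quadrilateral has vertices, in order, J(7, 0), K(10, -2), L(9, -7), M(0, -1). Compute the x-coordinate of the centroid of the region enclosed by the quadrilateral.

Apply Gauss's area formula. First the cross-terms c_i = x_i·y_{i+1} − x_{i+1}·y_i:
  -14, -52, -9, 7  ⇒  2A = -68, A = -34.
Then Σ (x_i + x_{i+1})·c_i = -1258, so x̄ = -1258 / (6·(-34)) = 37/6.

37/6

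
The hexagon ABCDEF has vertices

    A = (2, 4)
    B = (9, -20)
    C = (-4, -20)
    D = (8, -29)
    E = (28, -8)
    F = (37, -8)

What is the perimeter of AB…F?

|AB| = √((7)² + (-24)²) = √625 = 25
|BC| = √((-13)² + (0)²) = √169 = 13
|CD| = √((12)² + (-9)²) = √225 = 15
|DE| = √((20)² + (21)²) = √841 = 29
|EF| = √((9)² + (0)²) = √81 = 9
|FA| = √((-35)² + (12)²) = √1369 = 37
Perimeter = 25 + 13 + 15 + 29 + 9 + 37 = 128.

128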